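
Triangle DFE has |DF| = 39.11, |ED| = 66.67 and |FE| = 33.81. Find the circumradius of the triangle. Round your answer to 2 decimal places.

R ≈ 44.91

By the law of cosines, cos D = (|ED|² + |DF|² − |FE|²) / (2·|ED|·|DF|) ≈ 0.92645, so ∠D ≈ 22.11°.
Circumradius = |FE|/(2 sin D) ≈ 44.91.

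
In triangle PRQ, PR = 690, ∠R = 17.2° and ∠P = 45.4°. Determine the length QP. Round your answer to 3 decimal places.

The third angle is ∠Q = 180° − ∠P − ∠R = 117.40°.
Law of sines: QP = PR·sin R/sin Q ≈ 229.82.

229.821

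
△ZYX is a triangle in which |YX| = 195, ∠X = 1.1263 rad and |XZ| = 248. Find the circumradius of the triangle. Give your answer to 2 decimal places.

R ≈ 133.31

By the law of cosines, |ZY|² = |YX|² + |XZ|² − 2·|YX|·|XZ|·cos X = 57939, so |ZY| ≈ 240.71.
Area = ½·|YX|·|XZ|·sin X ≈ 21830.
Circumradius = |ZY|/(2 sin X) ≈ 133.31.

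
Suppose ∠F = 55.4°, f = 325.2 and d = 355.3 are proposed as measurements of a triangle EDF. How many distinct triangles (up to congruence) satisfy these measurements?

d·sin F = 355.3·sin(55.4°) ≈ 292.5.
Since d sin F < f < d (292.5 < 325.2 < 355.3), two triangles exist.

2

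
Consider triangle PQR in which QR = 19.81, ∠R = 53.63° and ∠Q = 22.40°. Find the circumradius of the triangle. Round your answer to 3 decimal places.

The third angle is ∠P = 180° − ∠Q − ∠R = 103.97°.
Law of sines: RP = QR·sin Q/sin P ≈ 7.7791.
Law of sines: PQ = QR·sin R/sin P ≈ 16.437.
Circumradius = QR/(2 sin P) ≈ 10.207.

10.207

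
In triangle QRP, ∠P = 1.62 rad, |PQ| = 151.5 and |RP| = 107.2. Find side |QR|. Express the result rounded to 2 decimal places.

By the law of cosines, |QR|² = |RP|² + |PQ|² − 2·|RP|·|PQ|·cos P = 36042, so |QR| ≈ 189.85.

189.85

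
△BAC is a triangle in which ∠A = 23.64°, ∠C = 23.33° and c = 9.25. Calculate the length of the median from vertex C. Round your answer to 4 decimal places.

12.9703

The third angle is ∠B = 180° − ∠A − ∠C = 133.03°.
Law of sines: b = c·sin B/sin C ≈ 17.074.
Law of sines: a = c·sin A/sin C ≈ 9.3659.
Median from C: ½√(2·b² + 2·a² − c²) ≈ 12.97.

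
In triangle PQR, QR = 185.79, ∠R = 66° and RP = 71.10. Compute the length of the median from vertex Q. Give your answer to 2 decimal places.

By the law of cosines, PQ² = QR² + RP² − 2·QR·RP·cos R = 28827, so PQ ≈ 169.79.
Median from Q: ½√(2·PQ² + 2·QR² − RP²) ≈ 174.38.

m_Q ≈ 174.38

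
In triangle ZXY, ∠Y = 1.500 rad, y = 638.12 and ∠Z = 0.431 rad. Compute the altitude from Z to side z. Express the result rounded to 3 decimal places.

The third angle is ∠X = π − ∠Y − ∠Z = 1.211 rad.
Law of sines: z = y·sin Z/sin Y ≈ 267.26.
Law of sines: x = y·sin X/sin Y ≈ 598.67.
Area = ½·y·z·sin X ≈ 79801.
The altitude from Z has length 2·area/z ≈ 597.17.

597.169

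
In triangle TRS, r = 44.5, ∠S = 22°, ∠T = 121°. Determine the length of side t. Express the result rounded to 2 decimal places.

The third angle is ∠R = 180° − ∠S − ∠T = 37.00°.
Law of sines: t = r·sin T/sin R ≈ 63.382.

63.38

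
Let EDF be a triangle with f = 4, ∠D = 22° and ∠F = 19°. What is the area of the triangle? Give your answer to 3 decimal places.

The third angle is ∠E = 180° − ∠D − ∠F = 139.00°.
Law of sines: e = f·sin E/sin F ≈ 8.0605.
Law of sines: d = f·sin D/sin F ≈ 4.6025.
Area = ½·f·e·sin D ≈ 6.039.

area ≈ 6.039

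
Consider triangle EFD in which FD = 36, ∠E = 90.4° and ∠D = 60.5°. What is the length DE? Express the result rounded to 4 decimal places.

The third angle is ∠F = 180° − ∠D − ∠E = 29.10°.
Law of sines: DE = FD·sin F/sin E ≈ 17.509.

17.5085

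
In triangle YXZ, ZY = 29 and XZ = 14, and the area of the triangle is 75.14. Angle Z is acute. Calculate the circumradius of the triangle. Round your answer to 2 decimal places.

22.71

From area = ½·XZ·ZY·sin Z, we get sin Z = 2·area/(XZ·ZY) ≈ 0.37015.
Taking the acute solution, ∠Z ≈ 21.72°.
Law of cosines then gives YX ≈ 16.813.
Circumradius = YX/(2 sin Z) ≈ 22.711.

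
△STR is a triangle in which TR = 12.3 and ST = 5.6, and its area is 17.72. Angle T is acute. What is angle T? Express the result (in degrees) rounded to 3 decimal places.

∠T ≈ 30.965°

From area = ½·ST·TR·sin T, we get sin T = 2·area/(ST·TR) ≈ 0.51452.
Taking the acute solution, ∠T ≈ 30.97°.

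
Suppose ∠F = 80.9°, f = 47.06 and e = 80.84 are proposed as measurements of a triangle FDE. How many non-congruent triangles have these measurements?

e·sin F = 80.84·sin(80.9°) ≈ 79.82.
Since f = 47.06 < 79.82 = e sin F, no triangle exists.

0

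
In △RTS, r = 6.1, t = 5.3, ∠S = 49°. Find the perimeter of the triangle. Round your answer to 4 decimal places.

16.1832

By the law of cosines, s² = r² + t² − 2·r·t·cos S = 22.879, so s ≈ 4.7832.
Semiperimeter p = (6.1+5.3+4.7832)/2 = 8.0916.
Perimeter = 6.1 + 5.3 + 4.7832 = 16.183.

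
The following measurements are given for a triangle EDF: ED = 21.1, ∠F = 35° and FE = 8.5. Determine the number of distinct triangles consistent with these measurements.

1

FE·sin F = 8.5·sin(35°) ≈ 4.875.
Since ED ≥ FE, exactly one triangle exists.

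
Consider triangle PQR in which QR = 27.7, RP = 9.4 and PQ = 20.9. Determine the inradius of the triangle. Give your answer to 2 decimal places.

Semiperimeter s = (27.7 + 9.4 + 20.9)/2 = 29.
Heron's formula: area = √(29·1.3·19.6·8.1) ≈ 77.364.
Inradius = area/s = 77.364/29 ≈ 2.6677.

2.67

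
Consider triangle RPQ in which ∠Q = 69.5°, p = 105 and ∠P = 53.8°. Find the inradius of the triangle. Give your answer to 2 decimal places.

31.87

The third angle is ∠R = 180° − ∠P − ∠Q = 56.70°.
Law of sines: r = p·sin R/sin P ≈ 108.75.
Law of sines: q = p·sin Q/sin P ≈ 121.88.
Area = ½·p·r·sin Q ≈ 5348.
Semiperimeter s = (108.75+105+121.88)/2 = 167.82.
Inradius = area/s = 5348/167.82 ≈ 31.868.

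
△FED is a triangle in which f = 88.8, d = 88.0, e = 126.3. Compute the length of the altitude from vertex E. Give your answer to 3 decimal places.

Semiperimeter s = (88.8 + 126.3 + 88)/2 = 151.55.
Heron's formula: area = √(151.55·62.75·25.25·63.55) ≈ 3906.4.
The altitude from E has length 2·area/e ≈ 61.859.

h_E ≈ 61.859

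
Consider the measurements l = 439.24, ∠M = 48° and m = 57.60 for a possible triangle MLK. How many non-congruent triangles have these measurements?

0

l·sin M = 439.24·sin(48°) ≈ 326.4.
Since m = 57.60 < 326.4 = l sin M, no triangle exists.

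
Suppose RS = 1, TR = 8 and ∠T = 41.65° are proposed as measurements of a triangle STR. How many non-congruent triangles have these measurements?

0

TR·sin T = 8·sin(41.65°) ≈ 5.317.
Since RS = 1 < 5.317 = TR sin T, no triangle exists.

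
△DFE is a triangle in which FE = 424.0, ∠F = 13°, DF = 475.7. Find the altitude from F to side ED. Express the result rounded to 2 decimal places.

By the law of cosines, ED² = DF² + FE² − 2·DF·FE·cos F = 13012, so ED ≈ 114.07.
Area = ½·DF·FE·sin F ≈ 22686.
The altitude from F has length 2·area/ED ≈ 397.76.

h_F ≈ 397.76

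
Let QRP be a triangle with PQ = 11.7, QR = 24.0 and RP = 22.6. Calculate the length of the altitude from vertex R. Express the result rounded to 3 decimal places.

22.392

Semiperimeter s = (22.6 + 11.7 + 24)/2 = 29.15.
Heron's formula: area = √(29.15·6.55·17.45·5.15) ≈ 130.99.
The altitude from R has length 2·area/PQ ≈ 22.392.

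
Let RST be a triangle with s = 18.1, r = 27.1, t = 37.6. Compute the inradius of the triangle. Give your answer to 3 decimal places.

Semiperimeter p = (27.1 + 18.1 + 37.6)/2 = 41.4.
Heron's formula: area = √(41.4·14.3·23.3·3.8) ≈ 228.95.
Inradius = area/p = 228.95/41.4 ≈ 5.5302.

5.530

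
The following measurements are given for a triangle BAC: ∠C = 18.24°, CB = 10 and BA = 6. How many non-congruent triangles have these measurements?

CB·sin C = 10·sin(18.24°) ≈ 3.13.
Since CB sin C < BA < CB (3.13 < 6 < 10), two triangles exist.

2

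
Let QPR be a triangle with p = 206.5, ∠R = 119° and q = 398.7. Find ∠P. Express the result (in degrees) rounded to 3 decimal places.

∠P ≈ 19.904°

By the law of cosines, r² = q² + p² − 2·q·p·cos R = 2.8143e+05, so r ≈ 530.5.
Law of cosines again: cos P = (r² + q² − p²)/(2·r·q) ≈ 0.94026, so ∠P ≈ 19.90°.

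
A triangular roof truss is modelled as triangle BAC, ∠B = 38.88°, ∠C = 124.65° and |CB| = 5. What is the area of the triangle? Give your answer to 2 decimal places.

The third angle is ∠A = 180° − ∠C − ∠B = 16.47°.
Law of sines: |AC| = |CB|·sin B/sin A ≈ 11.07.
Law of sines: |BA| = |CB|·sin C/sin A ≈ 14.508.
Area = ½·|CB|·|AC|·sin C ≈ 22.766.

area ≈ 22.77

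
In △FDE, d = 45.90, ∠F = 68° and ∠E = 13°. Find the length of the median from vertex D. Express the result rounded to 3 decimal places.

The third angle is ∠D = 180° − ∠E − ∠F = 99.00°.
Law of sines: f = d·sin F/sin D ≈ 43.088.
Law of sines: e = d·sin E/sin D ≈ 10.454.
Median from D: ½√(2·e² + 2·f² − d²) ≈ 21.36.

m_D ≈ 21.360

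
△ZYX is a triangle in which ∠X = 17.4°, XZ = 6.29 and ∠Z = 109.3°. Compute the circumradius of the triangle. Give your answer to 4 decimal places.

The third angle is ∠Y = 180° − ∠X − ∠Z = 53.30°.
Law of sines: YX = XZ·sin Z/sin Y ≈ 7.4042.
Law of sines: ZY = XZ·sin X/sin Y ≈ 2.346.
Circumradius = XZ/(2 sin Y) ≈ 3.9225.

3.9225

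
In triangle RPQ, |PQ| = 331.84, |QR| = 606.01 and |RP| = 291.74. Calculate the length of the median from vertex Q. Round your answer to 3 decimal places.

m_Q ≈ 466.267

Median from Q: ½√(2·|PQ|² + 2·|QR|² − |RP|²) ≈ 466.27.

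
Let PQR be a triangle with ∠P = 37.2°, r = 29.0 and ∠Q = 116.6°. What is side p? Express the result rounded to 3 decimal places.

The third angle is ∠R = 180° − ∠P − ∠Q = 26.20°.
Law of sines: p = r·sin P/sin R ≈ 39.713.

39.713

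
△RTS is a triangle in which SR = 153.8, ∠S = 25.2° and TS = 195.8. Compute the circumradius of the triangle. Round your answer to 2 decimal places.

101.67

By the law of cosines, RT² = TS² + SR² − 2·TS·SR·cos S = 7496.1, so RT ≈ 86.58.
Area = ½·TS·SR·sin S ≈ 6411.
Circumradius = RT/(2 sin S) ≈ 101.67.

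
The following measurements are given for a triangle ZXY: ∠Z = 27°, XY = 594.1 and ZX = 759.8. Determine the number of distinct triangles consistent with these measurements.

ZX·sin Z = 759.8·sin(27°) ≈ 344.9.
Since ZX sin Z < XY < ZX (344.9 < 594.1 < 759.8), two triangles exist.

2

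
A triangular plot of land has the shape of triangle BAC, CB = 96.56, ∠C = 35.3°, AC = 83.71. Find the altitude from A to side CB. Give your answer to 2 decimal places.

h_A ≈ 48.37

By the law of cosines, BA² = AC² + CB² − 2·AC·CB·cos C = 3137.5, so BA ≈ 56.013.
Area = ½·AC·CB·sin C ≈ 2335.4.
The altitude from A has length 2·area/CB ≈ 48.372.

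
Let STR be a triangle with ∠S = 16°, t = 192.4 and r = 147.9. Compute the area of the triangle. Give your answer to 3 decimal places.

area ≈ 3921.763

Area = ½·t·r·sin S ≈ 3921.8.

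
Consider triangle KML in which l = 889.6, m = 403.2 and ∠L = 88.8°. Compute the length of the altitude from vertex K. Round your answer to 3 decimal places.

Law of sines: sin M = m·sin L/l ≈ 0.45314.
Since l ≥ m, only the acute value applies: ∠M ≈ 26.95°.
Then ∠K = 180° − ∠L − ∠M ≈ 64.25°.
Law of sines gives k = l·sin K/sin L ≈ 801.47.
Area = ½·l·m·sin K ≈ 1.6154e+05.
The altitude from K has length 2·area/k ≈ 403.11.

h_K ≈ 403.112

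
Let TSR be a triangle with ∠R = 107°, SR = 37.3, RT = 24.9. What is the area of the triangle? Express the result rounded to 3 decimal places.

444.094

Area = ½·SR·RT·sin R ≈ 444.09.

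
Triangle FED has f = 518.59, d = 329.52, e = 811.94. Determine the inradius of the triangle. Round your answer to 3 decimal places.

Semiperimeter s = (518.59 + 811.94 + 329.52)/2 = 830.03.
Heron's formula: area = √(830.03·311.44·18.085·500.51) ≈ 48372.
Inradius = area/s = 48372/830.03 ≈ 58.278.

r ≈ 58.278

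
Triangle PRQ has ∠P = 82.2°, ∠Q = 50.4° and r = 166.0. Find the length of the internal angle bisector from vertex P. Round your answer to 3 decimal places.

The third angle is ∠R = 180° − ∠Q − ∠P = 47.40°.
Law of sines: p = r·sin P/sin R ≈ 223.43.
Law of sines: q = r·sin Q/sin R ≈ 173.76.
The bisector from P has length 2·r·q·cos(∠P/2)/(r+q) ≈ 127.95.

127.949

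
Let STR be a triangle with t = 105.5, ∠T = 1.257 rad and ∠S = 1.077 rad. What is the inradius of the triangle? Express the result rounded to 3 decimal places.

The third angle is ∠R = π − ∠S − ∠T = 0.808 rad.
Law of sines: s = t·sin S/sin T ≈ 97.666.
Law of sines: r = t·sin R/sin T ≈ 80.151.
Area = ½·t·s·sin R ≈ 3722.9.
Semiperimeter p = (97.666+105.5+80.151)/2 = 141.66.
Inradius = area/p = 3722.9/141.66 ≈ 26.281.

26.281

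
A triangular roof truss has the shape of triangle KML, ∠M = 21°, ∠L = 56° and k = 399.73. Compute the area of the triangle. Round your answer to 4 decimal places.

The third angle is ∠K = 180° − ∠M − ∠L = 103.00°.
Law of sines: m = k·sin M/sin K ≈ 147.02.
Law of sines: l = k·sin L/sin K ≈ 340.11.
Area = ½·k·m·sin L ≈ 24360.

24360.3169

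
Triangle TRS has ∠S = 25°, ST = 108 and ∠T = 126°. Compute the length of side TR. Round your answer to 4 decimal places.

94.1458

The third angle is ∠R = 180° − ∠S − ∠T = 29.00°.
Law of sines: TR = ST·sin S/sin R ≈ 94.146.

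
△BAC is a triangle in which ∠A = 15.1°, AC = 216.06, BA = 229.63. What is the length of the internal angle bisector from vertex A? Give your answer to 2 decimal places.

By the law of cosines, CB² = BA² + AC² − 2·BA·AC·cos A = 3610.2, so CB ≈ 60.085.
The bisector from A has length 2·BA·AC·cos(∠A/2)/(BA+AC) ≈ 220.71.

220.71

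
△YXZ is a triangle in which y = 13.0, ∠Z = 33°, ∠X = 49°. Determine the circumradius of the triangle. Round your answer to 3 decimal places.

6.564

The third angle is ∠Y = 180° − ∠X − ∠Z = 98.00°.
Law of sines: x = y·sin X/sin Y ≈ 9.9076.
Law of sines: z = y·sin Z/sin Y ≈ 7.1499.
Circumradius = y/(2 sin Y) ≈ 6.5639.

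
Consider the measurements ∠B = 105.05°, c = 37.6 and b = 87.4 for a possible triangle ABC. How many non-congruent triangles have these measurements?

c·sin B = 37.6·sin(105.05°) ≈ 36.31.
Since ∠B is not acute, a triangle exists only if b > c; here b > c, so there is exactly one triangle.

1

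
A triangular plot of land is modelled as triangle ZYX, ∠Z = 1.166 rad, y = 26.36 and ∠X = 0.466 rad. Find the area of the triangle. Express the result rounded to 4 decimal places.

The third angle is ∠Y = π − ∠X − ∠Z = 1.510 rad.
Law of sines: z = y·sin Z/sin Y ≈ 24.275.
Law of sines: x = y·sin X/sin Y ≈ 11.866.
Area = ½·y·z·sin X ≈ 143.76.

area ≈ 143.7569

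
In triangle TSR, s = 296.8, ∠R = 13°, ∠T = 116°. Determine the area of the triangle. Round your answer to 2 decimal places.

area ≈ 11458.91

The third angle is ∠S = 180° − ∠R − ∠T = 51.00°.
Law of sines: t = s·sin T/sin S ≈ 343.26.
Law of sines: r = s·sin R/sin S ≈ 85.911.
Area = ½·s·t·sin R ≈ 11459.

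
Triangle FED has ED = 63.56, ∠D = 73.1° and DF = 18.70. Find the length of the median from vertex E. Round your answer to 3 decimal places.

m_E ≈ 61.496

By the law of cosines, FE² = ED² + DF² − 2·ED·DF·cos D = 3698.5, so FE ≈ 60.815.
Median from E: ½√(2·FE² + 2·ED² − DF²) ≈ 61.496.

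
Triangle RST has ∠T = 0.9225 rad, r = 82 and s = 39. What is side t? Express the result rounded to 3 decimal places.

66.204

By the law of cosines, t² = r² + s² − 2·r·s·cos T = 4382.9, so t ≈ 66.204.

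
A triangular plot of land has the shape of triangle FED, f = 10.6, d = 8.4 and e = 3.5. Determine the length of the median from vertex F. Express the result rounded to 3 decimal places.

m_F ≈ 3.649

Median from F: ½√(2·e² + 2·d² − f²) ≈ 3.649.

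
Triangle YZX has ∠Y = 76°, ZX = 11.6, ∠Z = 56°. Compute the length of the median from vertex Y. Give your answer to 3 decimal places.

The third angle is ∠X = 180° − ∠Y − ∠Z = 48.00°.
Law of sines: XY = ZX·sin Z/sin Y ≈ 9.9112.
Law of sines: YZ = ZX·sin X/sin Y ≈ 8.8844.
Median from Y: ½√(2·XY² + 2·YZ² − ZX²) ≈ 7.4123.

m_Y ≈ 7.412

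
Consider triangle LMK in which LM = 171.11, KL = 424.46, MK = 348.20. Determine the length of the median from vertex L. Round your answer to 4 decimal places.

Median from L: ½√(2·KL² + 2·LM² − MK²) ≈ 272.78.

m_L ≈ 272.7850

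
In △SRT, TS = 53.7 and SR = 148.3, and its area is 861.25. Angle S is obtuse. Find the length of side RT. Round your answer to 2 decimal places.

201.06

From area = ½·TS·SR·sin S, we get sin S = 2·area/(TS·SR) ≈ 0.21629.
Taking the obtuse solution, ∠S ≈ 167.51°.
Law of cosines then gives RT ≈ 201.06.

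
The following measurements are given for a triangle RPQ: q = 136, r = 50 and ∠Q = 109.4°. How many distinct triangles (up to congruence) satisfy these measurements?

1

r·sin Q = 50·sin(109.4°) ≈ 47.16.
Since ∠Q is not acute, a triangle exists only if q > r; here q > r, so there is exactly one triangle.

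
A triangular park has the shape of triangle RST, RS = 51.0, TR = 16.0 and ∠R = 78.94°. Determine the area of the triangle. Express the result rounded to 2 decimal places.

area ≈ 400.42

Area = ½·TR·RS·sin R ≈ 400.42.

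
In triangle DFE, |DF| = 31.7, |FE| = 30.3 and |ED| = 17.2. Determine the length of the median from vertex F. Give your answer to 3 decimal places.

Median from F: ½√(2·|DF|² + 2·|FE|² − |ED|²) ≈ 29.791.

29.791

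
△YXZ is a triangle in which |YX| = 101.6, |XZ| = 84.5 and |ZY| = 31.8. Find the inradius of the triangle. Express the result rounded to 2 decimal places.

Semiperimeter s = (84.5 + 31.8 + 101.6)/2 = 108.95.
Heron's formula: area = √(108.95·24.45·77.15·7.35) ≈ 1229.
Inradius = area/s = 1229/108.95 ≈ 11.281.

11.28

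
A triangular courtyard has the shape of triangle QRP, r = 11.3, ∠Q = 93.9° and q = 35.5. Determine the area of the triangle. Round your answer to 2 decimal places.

area ≈ 185.42

Law of sines: sin R = r·sin Q/q ≈ 0.31757.
Since q ≥ r, only the acute value applies: ∠R ≈ 18.52°.
Then ∠P = 180° − ∠Q − ∠R ≈ 67.58°.
Law of sines gives p = q·sin P/sin Q ≈ 32.894.
Area = ½·q·r·sin P ≈ 185.42.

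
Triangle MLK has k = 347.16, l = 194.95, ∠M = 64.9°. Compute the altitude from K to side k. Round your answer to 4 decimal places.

h_K ≈ 176.5406

By the law of cosines, m² = l² + k² − 2·l·k·cos M = 1.0111e+05, so m ≈ 317.97.
Area = ½·l·k·sin M ≈ 30644.
The altitude from K has length 2·area/k ≈ 176.54.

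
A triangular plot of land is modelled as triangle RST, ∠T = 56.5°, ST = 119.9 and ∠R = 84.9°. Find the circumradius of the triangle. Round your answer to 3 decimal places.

The third angle is ∠S = 180° − ∠T − ∠R = 38.60°.
Law of sines: TR = ST·sin S/sin R ≈ 75.1.
Law of sines: RS = ST·sin T/sin R ≈ 100.38.
Circumradius = ST/(2 sin R) ≈ 60.188.

60.188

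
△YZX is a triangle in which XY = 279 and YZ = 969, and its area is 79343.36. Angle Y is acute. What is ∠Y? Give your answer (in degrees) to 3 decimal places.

∠Y ≈ 35.942°

From area = ½·XY·YZ·sin Y, we get sin Y = 2·area/(XY·YZ) ≈ 0.58697.
Taking the acute solution, ∠Y ≈ 35.94°.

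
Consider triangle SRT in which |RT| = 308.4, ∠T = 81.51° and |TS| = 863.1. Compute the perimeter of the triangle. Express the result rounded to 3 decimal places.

By the law of cosines, |SR|² = |RT|² + |TS|² − 2·|RT|·|TS|·cos T = 7.6146e+05, so |SR| ≈ 872.61.
Semiperimeter s = (308.4+863.1+872.61)/2 = 1022.1.
Perimeter = 308.4 + 863.1 + 872.61 = 2044.1.

2044.115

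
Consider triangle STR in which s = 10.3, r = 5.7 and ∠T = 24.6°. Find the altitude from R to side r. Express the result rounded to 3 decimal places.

h_R ≈ 4.288

By the law of cosines, t² = r² + s² − 2·r·s·cos T = 31.817, so t ≈ 5.6407.
Area = ½·r·s·sin T ≈ 12.22.
The altitude from R has length 2·area/r ≈ 4.2877.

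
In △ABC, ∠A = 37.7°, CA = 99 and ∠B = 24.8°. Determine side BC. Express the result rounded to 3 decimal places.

The third angle is ∠C = 180° − ∠A − ∠B = 117.50°.
Law of sines: BC = CA·sin A/sin B ≈ 144.33.

144.334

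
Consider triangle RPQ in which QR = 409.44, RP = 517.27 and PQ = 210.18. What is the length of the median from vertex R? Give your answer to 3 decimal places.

m_R ≈ 454.490

Median from R: ½√(2·QR² + 2·RP² − PQ²) ≈ 454.49.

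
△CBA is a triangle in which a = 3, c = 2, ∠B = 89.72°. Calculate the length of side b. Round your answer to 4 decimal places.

3.5974

By the law of cosines, b² = a² + c² − 2·a·c·cos B = 12.941, so b ≈ 3.5974.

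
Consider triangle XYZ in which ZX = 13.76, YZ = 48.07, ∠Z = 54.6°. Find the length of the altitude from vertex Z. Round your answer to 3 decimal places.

12.949

By the law of cosines, XY² = YZ² + ZX² − 2·YZ·ZX·cos Z = 1733.7, so XY ≈ 41.638.
Area = ½·YZ·ZX·sin Z ≈ 269.58.
The altitude from Z has length 2·area/XY ≈ 12.949.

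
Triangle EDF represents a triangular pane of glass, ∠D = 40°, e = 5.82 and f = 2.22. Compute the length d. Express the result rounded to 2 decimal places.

4.36

By the law of cosines, d² = f² + e² − 2·f·e·cos D = 19.006, so d ≈ 4.3595.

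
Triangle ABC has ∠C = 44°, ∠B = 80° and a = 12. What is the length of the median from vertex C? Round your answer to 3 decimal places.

The third angle is ∠A = 180° − ∠B − ∠C = 56.00°.
Law of sines: b = a·sin B/sin A ≈ 14.255.
Law of sines: c = a·sin C/sin A ≈ 10.055.
Median from C: ½√(2·a² + 2·b² − c²) ≈ 12.179.

m_C ≈ 12.179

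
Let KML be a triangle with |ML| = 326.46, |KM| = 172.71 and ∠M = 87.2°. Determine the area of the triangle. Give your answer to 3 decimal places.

Area = ½·|KM|·|ML|·sin M ≈ 28158.

area ≈ 28157.797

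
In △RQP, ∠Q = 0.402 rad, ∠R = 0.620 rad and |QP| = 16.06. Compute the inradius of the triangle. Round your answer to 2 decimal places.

r ≈ 2.94

The third angle is ∠P = π − ∠R − ∠Q = 2.120 rad.
Law of sines: |PR| = |QP|·sin Q/sin R ≈ 10.815.
Law of sines: |RQ| = |QP|·sin P/sin R ≈ 23.581.
Area = ½·|QP|·|PR|·sin P ≈ 74.088.
Semiperimeter s = (16.06+10.815+23.581)/2 = 25.228.
Inradius = area/s = 74.088/25.228 ≈ 2.9368.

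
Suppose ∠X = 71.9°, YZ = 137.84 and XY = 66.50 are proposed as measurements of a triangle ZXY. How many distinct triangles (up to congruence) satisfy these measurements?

1

XY·sin X = 66.50·sin(71.9°) ≈ 63.21.
Since YZ ≥ XY, exactly one triangle exists.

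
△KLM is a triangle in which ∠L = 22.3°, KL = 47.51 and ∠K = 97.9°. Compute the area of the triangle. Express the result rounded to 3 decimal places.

490.804

The third angle is ∠M = 180° − ∠K − ∠L = 59.80°.
Law of sines: LM = KL·sin K/sin M ≈ 54.449.
Law of sines: MK = KL·sin L/sin M ≈ 20.859.
Area = ½·KL·LM·sin L ≈ 490.8.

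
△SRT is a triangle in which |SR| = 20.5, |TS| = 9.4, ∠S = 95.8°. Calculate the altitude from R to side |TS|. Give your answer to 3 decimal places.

h_R ≈ 20.395

By the law of cosines, |RT|² = |TS|² + |SR|² − 2·|TS|·|SR|·cos S = 547.56, so |RT| ≈ 23.4.
Area = ½·|TS|·|SR|·sin S ≈ 95.857.
The altitude from R has length 2·area/|TS| ≈ 20.395.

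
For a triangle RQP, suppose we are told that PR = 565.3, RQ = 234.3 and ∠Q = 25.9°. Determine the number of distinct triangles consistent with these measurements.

RQ·sin Q = 234.3·sin(25.9°) ≈ 102.3.
Since PR ≥ RQ, exactly one triangle exists.

1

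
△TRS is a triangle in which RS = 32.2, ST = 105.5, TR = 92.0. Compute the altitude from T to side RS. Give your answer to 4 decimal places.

Semiperimeter s = (32.2 + 105.5 + 92)/2 = 114.85.
Heron's formula: area = √(114.85·82.65·9.35·22.85) ≈ 1424.1.
The altitude from T has length 2·area/RS ≈ 88.452.

h_T ≈ 88.4525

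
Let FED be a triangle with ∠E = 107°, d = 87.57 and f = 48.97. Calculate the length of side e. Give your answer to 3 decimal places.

112.134

By the law of cosines, e² = d² + f² − 2·d·f·cos E = 12574, so e ≈ 112.13.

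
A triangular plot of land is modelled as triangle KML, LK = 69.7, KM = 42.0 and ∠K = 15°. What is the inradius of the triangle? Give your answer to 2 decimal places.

r ≈ 5.31

By the law of cosines, ML² = LK² + KM² − 2·LK·KM·cos K = 966.79, so ML ≈ 31.093.
Area = ½·LK·KM·sin K ≈ 378.83.
Semiperimeter s = (31.093+69.7+42)/2 = 71.397.
Inradius = area/s = 378.83/71.397 ≈ 5.306.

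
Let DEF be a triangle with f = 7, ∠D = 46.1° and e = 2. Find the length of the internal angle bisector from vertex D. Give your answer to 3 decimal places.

By the law of cosines, d² = e² + f² − 2·e·f·cos D = 33.585, so d ≈ 5.7952.
The bisector from D has length 2·e·f·cos(∠D/2)/(e+f) ≈ 2.8627.

2.863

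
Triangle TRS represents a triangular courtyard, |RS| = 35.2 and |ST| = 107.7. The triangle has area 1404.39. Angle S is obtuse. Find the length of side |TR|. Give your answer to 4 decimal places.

From area = ½·|RS|·|ST|·sin S, we get sin S = 2·area/(|RS|·|ST|) ≈ 0.74090.
Taking the obtuse solution, ∠S ≈ 132.19°.
Law of cosines then gives |TR| ≈ 133.91.

133.9051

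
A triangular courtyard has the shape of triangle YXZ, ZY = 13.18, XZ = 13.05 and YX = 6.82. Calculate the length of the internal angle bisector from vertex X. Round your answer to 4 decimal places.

By the law of cosines, cos X = (YX² + XZ² − ZY²) / (2·YX·XZ) ≈ 0.24215, so ∠X ≈ 75.99°.
The bisector from X has length 2·YX·XZ·cos(∠X/2)/(YX+XZ) ≈ 7.0599.

7.0599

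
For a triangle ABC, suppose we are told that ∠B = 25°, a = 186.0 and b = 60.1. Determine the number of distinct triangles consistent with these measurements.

0

a·sin B = 186.0·sin(25°) ≈ 78.61.
Since b = 60.1 < 78.61 = a sin B, no triangle exists.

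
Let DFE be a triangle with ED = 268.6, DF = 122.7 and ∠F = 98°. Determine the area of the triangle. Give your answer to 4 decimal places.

Law of sines: sin E = DF·sin F/ED ≈ 0.45237.
Since ED ≥ DF, only the acute value applies: ∠E ≈ 26.90°.
Then ∠D = 180° − ∠F − ∠E ≈ 55.10°.
Law of sines gives FE = ED·sin D/sin F ≈ 222.47.
Area = ½·ED·DF·sin D ≈ 13516.

13515.6741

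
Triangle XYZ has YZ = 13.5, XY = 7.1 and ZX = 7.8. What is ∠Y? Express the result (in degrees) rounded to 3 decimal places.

26.325

By the law of cosines, cos Y = (XY² + YZ² − ZX²) / (2·XY·YZ) ≈ 0.89630, so ∠Y ≈ 26.32°.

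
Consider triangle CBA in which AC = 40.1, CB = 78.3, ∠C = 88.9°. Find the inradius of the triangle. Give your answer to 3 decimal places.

15.263

By the law of cosines, BA² = AC² + CB² − 2·AC·CB·cos C = 7618.3, so BA ≈ 87.283.
Area = ½·AC·CB·sin C ≈ 1569.6.
Semiperimeter s = (87.283+40.1+78.3)/2 = 102.84.
Inradius = area/s = 1569.6/102.84 ≈ 15.263.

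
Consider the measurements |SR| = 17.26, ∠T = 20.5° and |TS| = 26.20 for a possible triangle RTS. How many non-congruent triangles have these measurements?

|TS|·sin T = 26.20·sin(20.5°) ≈ 9.175.
Since |TS| sin T < |SR| < |TS| (9.175 < 17.26 < 26.20), two triangles exist.

2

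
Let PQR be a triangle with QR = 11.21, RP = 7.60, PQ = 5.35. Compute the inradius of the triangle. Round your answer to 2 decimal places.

1.47

Semiperimeter s = (11.21 + 7.6 + 5.35)/2 = 12.08.
Heron's formula: area = √(12.08·0.87·4.48·6.73) ≈ 17.801.
Inradius = area/s = 17.801/12.08 ≈ 1.4736.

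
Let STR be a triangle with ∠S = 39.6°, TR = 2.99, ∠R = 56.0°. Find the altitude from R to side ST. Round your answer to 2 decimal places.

The third angle is ∠T = 180° − ∠R − ∠S = 84.40°.
Law of sines: RS = TR·sin T/sin S ≈ 4.6684.
Law of sines: ST = TR·sin R/sin S ≈ 3.8888.
Area = ½·TR·RS·sin R ≈ 5.786.
The altitude from R has length 2·area/ST ≈ 2.9757.

h_R ≈ 2.98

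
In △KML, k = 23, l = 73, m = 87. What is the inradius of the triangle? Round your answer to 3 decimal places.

Semiperimeter s = (23 + 87 + 73)/2 = 91.5.
Heron's formula: area = √(91.5·68.5·4.5·18.5) ≈ 722.35.
Inradius = area/s = 722.35/91.5 ≈ 7.8945.

r ≈ 7.895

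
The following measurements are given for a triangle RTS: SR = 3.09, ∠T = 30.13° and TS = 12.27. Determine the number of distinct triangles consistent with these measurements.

TS·sin T = 12.27·sin(30.13°) ≈ 6.159.
Since SR = 3.09 < 6.159 = TS sin T, no triangle exists.

0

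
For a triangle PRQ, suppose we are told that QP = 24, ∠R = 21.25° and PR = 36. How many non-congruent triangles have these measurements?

2

PR·sin R = 36·sin(21.25°) ≈ 13.05.
Since PR sin R < QP < PR (13.05 < 24 < 36), two triangles exist.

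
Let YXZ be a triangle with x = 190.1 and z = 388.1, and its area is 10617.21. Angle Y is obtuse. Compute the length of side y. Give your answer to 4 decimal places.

572.7753

From area = ½·x·z·sin Y, we get sin Y = 2·area/(x·z) ≈ 0.28782.
Taking the obtuse solution, ∠Y ≈ 163.27°.
Law of cosines then gives y ≈ 572.78.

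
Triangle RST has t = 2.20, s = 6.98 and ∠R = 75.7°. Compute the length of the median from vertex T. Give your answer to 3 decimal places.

By the law of cosines, r² = s² + t² − 2·s·t·cos R = 45.975, so r ≈ 6.7805.
Median from T: ½√(2·r² + 2·s² − t²) ≈ 6.7925.

m_T ≈ 6.792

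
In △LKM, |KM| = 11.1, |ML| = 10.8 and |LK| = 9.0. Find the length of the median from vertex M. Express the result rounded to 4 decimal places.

Median from M: ½√(2·|KM|² + 2·|ML|² − |LK|²) ≈ 9.9837.

9.9837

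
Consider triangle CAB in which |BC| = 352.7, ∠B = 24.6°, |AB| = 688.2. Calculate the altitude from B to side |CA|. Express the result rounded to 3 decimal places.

255.317

By the law of cosines, |CA|² = |AB|² + |BC|² − 2·|AB|·|BC|·cos B = 1.5662e+05, so |CA| ≈ 395.76.
Area = ½·|AB|·|BC|·sin B ≈ 50522.
The altitude from B has length 2·area/|CA| ≈ 255.32.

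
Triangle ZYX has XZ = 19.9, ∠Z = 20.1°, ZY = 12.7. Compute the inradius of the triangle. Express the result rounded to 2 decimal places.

By the law of cosines, YX² = XZ² + ZY² − 2·XZ·ZY·cos Z = 82.625, so YX ≈ 9.0899.
Area = ½·XZ·ZY·sin Z ≈ 43.427.
Semiperimeter s = (9.0899+19.9+12.7)/2 = 20.845.
Inradius = area/s = 43.427/20.845 ≈ 2.0833.

r ≈ 2.08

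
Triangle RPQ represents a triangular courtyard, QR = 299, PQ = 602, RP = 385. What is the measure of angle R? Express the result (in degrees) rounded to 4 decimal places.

122.8179

By the law of cosines, cos R = (QR² + RP² − PQ²) / (2·QR·RP) ≈ -0.54197, so ∠R ≈ 122.82°.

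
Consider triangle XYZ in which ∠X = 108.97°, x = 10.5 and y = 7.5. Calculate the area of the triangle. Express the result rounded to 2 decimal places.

area ≈ 18.81

Law of sines: sin Y = y·sin X/x ≈ 0.67549.
Since x ≥ y, only the acute value applies: ∠Y ≈ 42.49°.
Then ∠Z = 180° − ∠X − ∠Y ≈ 28.54°.
Law of sines gives z = x·sin Z/sin X ≈ 5.3043.
Area = ½·x·y·sin Z ≈ 18.811.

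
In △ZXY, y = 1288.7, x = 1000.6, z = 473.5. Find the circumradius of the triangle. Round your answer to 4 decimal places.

R ≈ 725.4463

By the law of cosines, cos Z = (x² + y² − z²) / (2·x·y) ≈ 0.94525, so ∠Z ≈ 0.332 rad.
Circumradius = z/(2 sin Z) ≈ 725.45.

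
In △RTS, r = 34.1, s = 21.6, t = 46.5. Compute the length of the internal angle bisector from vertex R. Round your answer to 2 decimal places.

By the law of cosines, cos R = (t² + s² − r²) / (2·t·s) ≈ 0.72979, so ∠R ≈ 43.13°.
The bisector from R has length 2·t·s·cos(∠R/2)/(t+s) ≈ 27.433.

t_R ≈ 27.43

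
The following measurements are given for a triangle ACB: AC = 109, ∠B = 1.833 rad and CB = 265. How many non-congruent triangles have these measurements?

0

CB·sin B = 265·sin(1.833 rad) ≈ 255.9.
Since ∠B is not acute, a triangle exists only if AC > CB; here AC ≤ CB, so there is no triangle.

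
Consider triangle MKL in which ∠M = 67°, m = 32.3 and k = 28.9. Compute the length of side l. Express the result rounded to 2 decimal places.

Law of sines: sin K = k·sin M/m ≈ 0.82361.
Since m ≥ k, only the acute value applies: ∠K ≈ 55.45°.
Then ∠L = 180° − ∠M − ∠K ≈ 57.55°.
Law of sines gives l = m·sin L/sin M ≈ 29.611.

29.61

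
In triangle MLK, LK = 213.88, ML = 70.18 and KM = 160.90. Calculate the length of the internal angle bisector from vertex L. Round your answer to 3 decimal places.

100.966

By the law of cosines, cos L = (ML² + LK² − KM²) / (2·ML·LK) ≈ 0.82548, so ∠L ≈ 0.600 rad.
The bisector from L has length 2·ML·LK·cos(∠L/2)/(ML+LK) ≈ 100.97.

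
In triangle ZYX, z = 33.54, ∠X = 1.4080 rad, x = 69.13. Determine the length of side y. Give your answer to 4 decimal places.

66.1286

Law of sines: sin Z = z·sin X/x ≈ 0.47876.
Since x ≥ z, only the acute value applies: ∠Z ≈ 0.4992 rad.
Then ∠Y = π − ∠X − ∠Z ≈ 1.2344 rad.
Law of sines gives y = x·sin Y/sin X ≈ 66.129.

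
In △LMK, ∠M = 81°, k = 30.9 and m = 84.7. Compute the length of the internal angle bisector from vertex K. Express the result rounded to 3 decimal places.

Law of sines: sin K = k·sin M/m ≈ 0.36033.
Since m ≥ k, only the acute value applies: ∠K ≈ 21.12°.
Then ∠L = 180° − ∠M − ∠K ≈ 77.88°.
Law of sines gives l = m·sin L/sin M ≈ 83.844.
The bisector from K has length 2·l·m·cos(∠K/2)/(l+m) ≈ 82.843.

82.843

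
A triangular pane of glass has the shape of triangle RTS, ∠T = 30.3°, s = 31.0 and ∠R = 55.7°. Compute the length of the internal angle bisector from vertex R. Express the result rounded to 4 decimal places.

The third angle is ∠S = 180° − ∠R − ∠T = 94.00°.
Law of sines: r = s·sin R/sin S ≈ 25.672.
Law of sines: t = s·sin T/sin S ≈ 15.679.
The bisector from R has length 2·t·s·cos(∠R/2)/(t+s) ≈ 18.413.

18.4127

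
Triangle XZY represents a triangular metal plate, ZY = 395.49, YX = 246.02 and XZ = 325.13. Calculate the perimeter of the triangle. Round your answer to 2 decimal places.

966.64

Perimeter = 395.49 + 246.02 + 325.13 = 966.64.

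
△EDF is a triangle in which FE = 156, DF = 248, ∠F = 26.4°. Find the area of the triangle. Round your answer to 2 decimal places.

Area = ½·DF·FE·sin F ≈ 8601.

area ≈ 8601.02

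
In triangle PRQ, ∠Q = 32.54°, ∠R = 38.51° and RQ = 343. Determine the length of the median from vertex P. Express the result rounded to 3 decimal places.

The third angle is ∠P = 180° − ∠R − ∠Q = 108.95°.
Law of sines: QP = RQ·sin R/sin P ≈ 225.81.
Law of sines: PR = RQ·sin Q/sin P ≈ 195.07.
Median from P: ½√(2·QP² + 2·PR² − RQ²) ≈ 122.91.

122.915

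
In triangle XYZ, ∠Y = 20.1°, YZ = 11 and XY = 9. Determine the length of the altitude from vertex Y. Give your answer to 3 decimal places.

h_Y ≈ 8.490

By the law of cosines, ZX² = XY² + YZ² − 2·XY·YZ·cos Y = 16.059, so ZX ≈ 4.0074.
Area = ½·XY·YZ·sin Y ≈ 17.011.
The altitude from Y has length 2·area/ZX ≈ 8.4898.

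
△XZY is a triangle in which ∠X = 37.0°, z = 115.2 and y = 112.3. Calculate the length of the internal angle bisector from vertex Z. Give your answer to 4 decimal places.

By the law of cosines, x² = z² + y² − 2·z·y·cos X = 5218.5, so x ≈ 72.239.
Law of cosines again: cos Z = (y² + x² − z²)/(2·y·x) ≈ 0.28097, so ∠Z ≈ 73.68°.
The bisector from Z has length 2·y·x·cos(∠Z/2)/(y+x) ≈ 70.364.

70.3637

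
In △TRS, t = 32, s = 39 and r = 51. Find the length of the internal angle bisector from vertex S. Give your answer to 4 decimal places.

By the law of cosines, cos S = (t² + r² − s²) / (2·t·r) ≈ 0.64461, so ∠S ≈ 49.86°.
The bisector from S has length 2·t·r·cos(∠S/2)/(t+r) ≈ 35.661.

t_S ≈ 35.6606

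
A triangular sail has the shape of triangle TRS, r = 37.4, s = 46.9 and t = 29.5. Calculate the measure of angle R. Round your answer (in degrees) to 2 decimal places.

52.85

By the law of cosines, cos R = (s² + t² − r²) / (2·s·t) ≈ 0.60392, so ∠R ≈ 52.85°.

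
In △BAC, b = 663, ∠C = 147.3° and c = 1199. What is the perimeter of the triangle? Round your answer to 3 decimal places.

Law of sines: sin B = b·sin C/c ≈ 0.29873.
Since c ≥ b, only the acute value applies: ∠B ≈ 17.38°.
Then ∠A = 180° − ∠C − ∠B ≈ 15.32°.
Law of sines gives a = c·sin A/sin C ≈ 586.33.
Semiperimeter s = (663+586.33+1199)/2 = 1224.2.
Perimeter = 663 + 586.33 + 1199 = 2448.3.

2448.329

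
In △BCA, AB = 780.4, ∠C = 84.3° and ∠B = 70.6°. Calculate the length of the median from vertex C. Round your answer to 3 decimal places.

The third angle is ∠A = 180° − ∠B − ∠C = 25.10°.
Law of sines: CA = AB·sin B/sin C ≈ 739.75.
Law of sines: BC = AB·sin A/sin C ≈ 332.69.
Median from C: ½√(2·BC² + 2·CA² − AB²) ≈ 420.36.

420.356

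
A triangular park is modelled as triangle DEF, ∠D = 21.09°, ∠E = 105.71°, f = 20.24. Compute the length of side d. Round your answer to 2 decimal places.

The third angle is ∠F = 180° − ∠D − ∠E = 53.20°.
Law of sines: d = f·sin D/sin F ≈ 9.0955.

9.10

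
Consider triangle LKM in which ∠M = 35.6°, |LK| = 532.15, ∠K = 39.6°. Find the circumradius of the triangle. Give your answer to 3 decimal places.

The third angle is ∠L = 180° − ∠K − ∠M = 104.80°.
Law of sines: |KM| = |LK|·sin L/sin M ≈ 883.83.
Law of sines: |ML| = |LK|·sin K/sin M ≈ 582.7.
Circumradius = |LK|/(2 sin M) ≈ 457.08.

R ≈ 457.077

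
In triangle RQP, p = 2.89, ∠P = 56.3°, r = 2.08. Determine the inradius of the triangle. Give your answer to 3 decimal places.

Law of sines: sin R = r·sin P/p ≈ 0.59878.
Since p ≥ r, only the acute value applies: ∠R ≈ 36.78°.
Then ∠Q = 180° − ∠P − ∠R ≈ 86.92°.
Law of sines gives q = p·sin Q/sin P ≈ 3.4687.
Area = ½·p·r·sin Q ≈ 3.0013.
Semiperimeter s = (2.08+3.4687+2.89)/2 = 4.2194.
Inradius = area/s = 3.0013/4.2194 ≈ 0.7113.

0.711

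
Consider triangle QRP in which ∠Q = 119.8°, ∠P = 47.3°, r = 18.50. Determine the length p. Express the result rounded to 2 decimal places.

60.90

The third angle is ∠R = 180° − ∠P − ∠Q = 12.90°.
Law of sines: p = r·sin P/sin R ≈ 60.9.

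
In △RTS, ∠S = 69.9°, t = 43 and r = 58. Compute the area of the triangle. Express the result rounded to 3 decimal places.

area ≈ 1171.051

Area = ½·r·t·sin S ≈ 1171.1.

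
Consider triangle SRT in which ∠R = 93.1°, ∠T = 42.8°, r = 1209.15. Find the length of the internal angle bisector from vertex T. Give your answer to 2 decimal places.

The third angle is ∠S = 180° − ∠R − ∠T = 44.10°.
Law of sines: s = r·sin S/sin R ≈ 842.7.
Law of sines: t = r·sin T/sin R ≈ 822.75.
The bisector from T has length 2·s·r·cos(∠T/2)/(s+r) ≈ 924.72.

t_T ≈ 924.72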